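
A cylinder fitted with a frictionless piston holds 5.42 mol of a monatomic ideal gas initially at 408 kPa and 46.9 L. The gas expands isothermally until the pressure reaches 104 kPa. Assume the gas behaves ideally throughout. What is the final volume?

T₁ = P₁V₁/(nR) = 408×46.9/(5.42×8.314) = 425 K.
Isothermal: T stays 425 K; PV = const ⇒ V₂ = 184 L, P₂ = 104 kPa.

184 L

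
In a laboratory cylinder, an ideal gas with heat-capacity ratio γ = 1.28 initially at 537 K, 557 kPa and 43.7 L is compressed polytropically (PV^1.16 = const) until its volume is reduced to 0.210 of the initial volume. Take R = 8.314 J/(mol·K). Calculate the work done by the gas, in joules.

-43200 J

n = P₁V₁/(RT₁) = 557×43.7/(8.314×537) = 5.45 mol.
Polytropic n=1.16: T₂ = T₁(V₁/V₂)^(n−1) = 537×(4.76)^0.16 = 689 K; P₂ = P₁(V₁/V₂)^n = 3400 kPa.
W = (P₁V₁−P₂V₂)/(n−1) = (557×43.7−3400×9.18)/0.16 = -43200 J.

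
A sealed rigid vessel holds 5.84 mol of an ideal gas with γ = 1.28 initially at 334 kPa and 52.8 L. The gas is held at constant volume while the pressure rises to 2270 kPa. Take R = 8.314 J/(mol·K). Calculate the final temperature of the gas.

2470 K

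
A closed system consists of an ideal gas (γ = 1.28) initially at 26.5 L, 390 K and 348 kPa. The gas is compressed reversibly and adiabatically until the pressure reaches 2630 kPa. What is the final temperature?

607 K

Adiabatic: T₂/T₁ = (P₂/P₁)^((γ−1)/γ) ⇒ T₂ = 390×(7.56)^0.219 = 607 K; V₂ = 5.46 L.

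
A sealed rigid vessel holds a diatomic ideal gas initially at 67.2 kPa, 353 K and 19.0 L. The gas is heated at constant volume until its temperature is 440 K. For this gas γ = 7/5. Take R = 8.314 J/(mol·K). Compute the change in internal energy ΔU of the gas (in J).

787 J

n = P₁V₁/(RT₁) = 67.2×19.0/(8.314×353) = 0.435 mol.
Isochoric: V stays 19.0 L; P/T = const ⇒ T₂ = 440 K, P₂ = 83.8 kPa.
For an ideal gas ΔU = nCvΔT with Cv = (5/2)R = 20.8 J/(mol·K).
ΔU = 0.435×20.8×(440−353) = 787 J.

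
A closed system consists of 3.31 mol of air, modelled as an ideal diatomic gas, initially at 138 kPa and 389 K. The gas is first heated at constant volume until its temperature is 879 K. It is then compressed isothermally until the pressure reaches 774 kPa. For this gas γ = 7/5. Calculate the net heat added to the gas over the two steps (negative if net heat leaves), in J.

11700 J

V₁ = nRT₁/P₁ = 3.31×8.314×389/138 = 77.6 L.
Step 1 — Isochoric: V stays 77.6 L; P/T = const ⇒ T₂ = 879 K, P₂ = 312 kPa.
W = 0 (no volume change).
ΔU = nCvΔT = 3.31×20.8×(879−389) = 33700 J.
Q = ΔU = 33700 J.
State after step 1: P = 312 kPa, V = 77.6 L, T = 879 K.
Step 2 — Isothermal: T stays 879 K; PV = const ⇒ V₂ = 31.3 L, P₂ = 774 kPa.
ΔU = 0 (ideal gas, T constant).
W = nRT ln(V₂/V₁) = 3.31×8.314×879×ln(0.403) = -22000 J.
Q = ΔU + W = -22000 J.
Net over both steps: W = -22000 J, Q = 11700 J, ΔU = 33700 J.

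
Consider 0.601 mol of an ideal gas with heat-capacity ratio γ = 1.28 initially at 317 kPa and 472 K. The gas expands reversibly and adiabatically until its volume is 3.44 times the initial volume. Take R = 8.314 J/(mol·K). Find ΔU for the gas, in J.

-2460 J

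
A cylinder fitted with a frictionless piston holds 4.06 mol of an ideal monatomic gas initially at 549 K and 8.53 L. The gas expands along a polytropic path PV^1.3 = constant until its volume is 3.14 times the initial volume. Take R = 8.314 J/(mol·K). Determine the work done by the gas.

P₁ = nRT₁/V₁ = 4.06×8.314×549/8.53 = 2170 kPa.
Polytropic n=1.3: T₂ = T₁(V₁/V₂)^(n−1) = 549×(0.318)^0.30 = 389 K; P₂ = P₁(V₁/V₂)^n = 491 kPa.
W = (P₁V₁−P₂V₂)/(n−1) = (2170×8.53−491×26.8)/0.30 = 17900 J.

17900 J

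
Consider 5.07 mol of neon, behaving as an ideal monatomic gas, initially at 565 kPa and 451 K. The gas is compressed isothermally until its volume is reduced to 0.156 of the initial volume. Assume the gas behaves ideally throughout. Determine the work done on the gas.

V₁ = nRT₁/P₁ = 5.07×8.314×451/565 = 33.6 L.
Isothermal: T stays 451 K; PV = const ⇒ V₂ = 5.25 L, P₂ = 3620 kPa.
W = nRT ln(V₂/V₁) = 5.07×8.314×451×ln(0.156) = -35300 J.
Work done on the gas = −W_by = 35300 J.

35300 J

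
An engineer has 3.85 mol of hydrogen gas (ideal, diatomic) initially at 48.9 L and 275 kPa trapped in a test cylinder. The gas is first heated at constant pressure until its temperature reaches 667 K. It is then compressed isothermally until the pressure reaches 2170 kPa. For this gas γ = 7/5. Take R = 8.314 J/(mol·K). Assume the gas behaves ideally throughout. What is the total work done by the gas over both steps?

T₁ = P₁V₁/(nR) = 275×48.9/(3.85×8.314) = 420 K.
Step 1 — Isobaric: P stays 275 kPa; V/T = const ⇒ T₂ = 667 K, V₂ = 77.6 L.
W = PΔV = 275×(77.6−48.9) kPa·L = 7900 J.
ΔU = nCvΔT = 3.85×20.8×(667−420) = 19800 J.
Q = ΔU + W = nCpΔT = 27700 J.
State after step 1: P = 275 kPa, V = 77.6 L, T = 667 K.
Step 2 — Isothermal: T stays 667 K; PV = const ⇒ V₂ = 9.84 L, P₂ = 2170 kPa.
ΔU = 0 (ideal gas, T constant).
W = nRT ln(V₂/V₁) = 3.85×8.314×667×ln(0.127) = -44100 J.
Q = ΔU + W = -44100 J.
Net over both steps: W = -36200 J, Q = -16400 J, ΔU = 19800 J.

-36200 J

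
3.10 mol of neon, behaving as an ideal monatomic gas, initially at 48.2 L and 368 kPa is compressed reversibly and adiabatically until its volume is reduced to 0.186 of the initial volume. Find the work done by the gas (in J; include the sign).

T₁ = P₁V₁/(nR) = 368×48.2/(3.10×8.314) = 688 K.
Adiabatic: TV^(γ−1) = const ⇒ T₂ = 688×(5.38)^0.667 = 2110 K; PV^γ = const ⇒ P₂ = 6070 kPa.
ΔU = nCvΔT = 3.10×12.5×(2110−688) = 55000 J.
Q = 0 for an adiabatic process, so W = −ΔU = -55000 J.

-55000 J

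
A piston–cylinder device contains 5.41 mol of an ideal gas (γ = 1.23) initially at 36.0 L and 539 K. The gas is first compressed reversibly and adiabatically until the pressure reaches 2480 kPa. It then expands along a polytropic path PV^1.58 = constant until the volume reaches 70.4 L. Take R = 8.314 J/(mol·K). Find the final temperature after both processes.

252 K

P₁ = nRT₁/V₁ = 5.41×8.314×539/36.0 = 673 kPa.
Step 1 — Adiabatic: T₂/T₁ = (P₂/P₁)^((γ−1)/γ) ⇒ T₂ = 539×(3.68)^0.187 = 688 K; V₂ = 12.5 L.
ΔU = nCvΔT = 5.41×36.1×(688−539) = 29100 J.
Q = 0 for an adiabatic process, so W = −ΔU = -29100 J.
State after step 1: P = 2480 kPa, V = 12.5 L, T = 688 K.
Step 2 — Polytropic n=1.58: T₂ = T₁(V₁/V₂)^(n−1) = 688×(0.177)^0.58 = 252 K; P₂ = P₁(V₁/V₂)^n = 161 kPa.
W = (P₁V₁−P₂V₂)/(n−1) = (2480×12.5−161×70.4)/0.58 = 33800 J.
ΔU = nCvΔT = 5.41×36.1×(252−688) = -85200 J.
Q = ΔU + W = -51400 J.
Net over both steps: W = 4690 J, Q = -51400 J, ΔU = -56100 J.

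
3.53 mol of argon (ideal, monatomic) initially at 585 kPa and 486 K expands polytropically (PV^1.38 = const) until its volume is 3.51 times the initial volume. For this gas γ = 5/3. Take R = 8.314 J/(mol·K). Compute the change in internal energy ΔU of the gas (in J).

V₁ = nRT₁/P₁ = 3.53×8.314×486/585 = 24.4 L.
Polytropic n=1.38: T₂ = T₁(V₁/V₂)^(n−1) = 486×(0.285)^0.38 = 302 K; P₂ = P₁(V₁/V₂)^n = 103 kPa.
For an ideal gas ΔU = nCvΔT with Cv = (3/2)R = 12.5 J/(mol·K).
ΔU = 3.53×12.5×(302−486) = -8120 J.

-8120 J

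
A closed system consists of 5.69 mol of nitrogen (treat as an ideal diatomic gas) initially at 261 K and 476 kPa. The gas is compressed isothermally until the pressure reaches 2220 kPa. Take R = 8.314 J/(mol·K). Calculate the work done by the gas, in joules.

-19000 J

V₁ = nRT₁/P₁ = 5.69×8.314×261/476 = 25.9 L.
Isothermal: T stays 261 K; PV = const ⇒ V₂ = 5.56 L, P₂ = 2220 kPa.
W = nRT ln(V₂/V₁) = 5.69×8.314×261×ln(0.214) = -19000 J.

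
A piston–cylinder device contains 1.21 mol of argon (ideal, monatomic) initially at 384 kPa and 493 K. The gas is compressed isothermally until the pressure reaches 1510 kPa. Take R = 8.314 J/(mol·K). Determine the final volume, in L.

V₁ = nRT₁/P₁ = 1.21×8.314×493/384 = 12.9 L.
Isothermal: T stays 493 K; PV = const ⇒ V₂ = 3.28 L, P₂ = 1510 kPa.

3.28 L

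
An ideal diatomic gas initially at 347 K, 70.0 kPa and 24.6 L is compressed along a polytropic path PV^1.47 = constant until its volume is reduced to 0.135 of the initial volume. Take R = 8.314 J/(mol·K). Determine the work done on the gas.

5730 J

n = P₁V₁/(RT₁) = 70.0×24.6/(8.314×347) = 0.597 mol.
Polytropic n=1.47: T₂ = T₁(V₁/V₂)^(n−1) = 347×(7.41)^0.47 = 889 K; P₂ = P₁(V₁/V₂)^n = 1330 kPa.
W = (P₁V₁−P₂V₂)/(n−1) = (70.0×24.6−1330×3.32)/0.47 = -5730 J.
Work done on the gas = −W_by = 5730 J.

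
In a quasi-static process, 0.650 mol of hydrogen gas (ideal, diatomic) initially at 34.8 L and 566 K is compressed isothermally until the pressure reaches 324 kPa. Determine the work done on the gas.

P₁ = nRT₁/V₁ = 0.650×8.314×566/34.8 = 87.9 kPa.
Isothermal: T stays 566 K; PV = const ⇒ V₂ = 9.44 L, P₂ = 324 kPa.
W = nRT ln(V₂/V₁) = 0.650×8.314×566×ln(0.271) = -3990 J.
Work done on the gas = −W_by = 3990 J.

3990 J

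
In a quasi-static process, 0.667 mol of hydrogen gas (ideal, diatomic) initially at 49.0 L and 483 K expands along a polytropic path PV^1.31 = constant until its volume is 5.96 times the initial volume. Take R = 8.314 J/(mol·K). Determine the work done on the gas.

-3670 J

P₁ = nRT₁/V₁ = 0.667×8.314×483/49.0 = 54.7 kPa.
Polytropic n=1.31: T₂ = T₁(V₁/V₂)^(n−1) = 483×(0.168)^0.31 = 278 K; P₂ = P₁(V₁/V₂)^n = 5.27 kPa.
W = (P₁V₁−P₂V₂)/(n−1) = (54.7×49.0−5.27×292)/0.31 = 3670 J.
Work done on the gas = −W_by = -3670 J.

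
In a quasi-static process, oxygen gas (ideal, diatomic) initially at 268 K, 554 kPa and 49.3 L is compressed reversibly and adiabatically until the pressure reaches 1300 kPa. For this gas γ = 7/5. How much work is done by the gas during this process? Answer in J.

n = P₁V₁/(RT₁) = 554×49.3/(8.314×268) = 12.3 mol.
Adiabatic: T₂/T₁ = (P₂/P₁)^((γ−1)/γ) ⇒ T₂ = 268×(2.35)^0.286 = 342 K; V₂ = 26.8 L.
ΔU = nCvΔT = 12.3×20.8×(342−268) = 18800 J.
Q = 0 for an adiabatic process, so W = −ΔU = -18800 J.

-18800 J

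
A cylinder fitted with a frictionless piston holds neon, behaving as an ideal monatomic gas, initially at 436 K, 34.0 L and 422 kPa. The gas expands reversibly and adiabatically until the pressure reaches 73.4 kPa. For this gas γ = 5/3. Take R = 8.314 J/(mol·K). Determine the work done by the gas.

10800 J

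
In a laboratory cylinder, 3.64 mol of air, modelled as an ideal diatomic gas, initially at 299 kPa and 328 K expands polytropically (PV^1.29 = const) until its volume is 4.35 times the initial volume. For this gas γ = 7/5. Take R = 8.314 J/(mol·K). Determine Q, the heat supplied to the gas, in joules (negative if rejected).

V₁ = nRT₁/P₁ = 3.64×8.314×328/299 = 33.2 L.
Polytropic n=1.29: T₂ = T₁(V₁/V₂)^(n−1) = 328×(0.230)^0.29 = 214 K; P₂ = P₁(V₁/V₂)^n = 44.9 kPa.
W = (P₁V₁−P₂V₂)/(n−1) = (299×33.2−44.9×144)/0.29 = 11900 J.
ΔU = nCvΔT = 3.64×20.8×(214−328) = -8610 J.
Q = ΔU + W = 3270 J.

3270 J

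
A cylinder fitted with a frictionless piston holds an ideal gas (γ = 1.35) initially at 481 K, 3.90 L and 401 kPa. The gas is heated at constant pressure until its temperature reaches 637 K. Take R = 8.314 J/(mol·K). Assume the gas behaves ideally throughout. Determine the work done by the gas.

507 J

n = P₁V₁/(RT₁) = 401×3.90/(8.314×481) = 0.391 mol.
Isobaric: P stays 401 kPa; V/T = const ⇒ T₂ = 637 K, V₂ = 5.16 L.
W = PΔV = 401×(5.16−3.90) kPa·L = 507 J.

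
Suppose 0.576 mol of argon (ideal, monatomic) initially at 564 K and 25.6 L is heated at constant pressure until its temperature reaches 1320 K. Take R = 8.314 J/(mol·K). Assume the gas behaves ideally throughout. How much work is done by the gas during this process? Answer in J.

3620 J

P₁ = nRT₁/V₁ = 0.576×8.314×564/25.6 = 106 kPa.
Isobaric: P stays 106 kPa; V/T = const ⇒ T₂ = 1320 K, V₂ = 59.9 L.
W = PΔV = 106×(59.9−25.6) kPa·L = 3620 J.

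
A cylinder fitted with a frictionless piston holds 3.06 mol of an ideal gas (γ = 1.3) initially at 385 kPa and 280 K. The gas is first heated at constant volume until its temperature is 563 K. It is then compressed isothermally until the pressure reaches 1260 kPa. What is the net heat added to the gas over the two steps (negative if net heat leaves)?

17000 J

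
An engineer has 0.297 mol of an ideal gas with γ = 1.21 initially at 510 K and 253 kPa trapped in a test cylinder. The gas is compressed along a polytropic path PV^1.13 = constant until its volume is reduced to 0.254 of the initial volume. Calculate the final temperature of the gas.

V₁ = nRT₁/P₁ = 0.297×8.314×510/253 = 4.98 L.
Polytropic n=1.13: T₂ = T₁(V₁/V₂)^(n−1) = 510×(3.94)^0.13 = 609 K; P₂ = P₁(V₁/V₂)^n = 1190 kPa.

609 K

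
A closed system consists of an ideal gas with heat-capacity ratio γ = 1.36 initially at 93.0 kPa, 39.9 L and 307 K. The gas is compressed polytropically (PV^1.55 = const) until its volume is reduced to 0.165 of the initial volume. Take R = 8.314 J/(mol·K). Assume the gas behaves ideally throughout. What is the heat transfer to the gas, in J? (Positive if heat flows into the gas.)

n = P₁V₁/(RT₁) = 93.0×39.9/(8.314×307) = 1.45 mol.
Polytropic n=1.55: T₂ = T₁(V₁/V₂)^(n−1) = 307×(6.06)^0.55 = 827 K; P₂ = P₁(V₁/V₂)^n = 1520 kPa.
W = (P₁V₁−P₂V₂)/(n−1) = (93.0×39.9−1520×6.58)/0.55 = -11400 J.
ΔU = nCvΔT = 1.45×23.1×(827−307) = 17500 J.
Q = ΔU + W = 6030 J.

6030 J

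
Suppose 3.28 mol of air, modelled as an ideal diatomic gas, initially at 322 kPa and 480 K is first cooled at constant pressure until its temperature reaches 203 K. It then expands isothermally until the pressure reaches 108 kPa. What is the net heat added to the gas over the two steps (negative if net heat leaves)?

-20400 J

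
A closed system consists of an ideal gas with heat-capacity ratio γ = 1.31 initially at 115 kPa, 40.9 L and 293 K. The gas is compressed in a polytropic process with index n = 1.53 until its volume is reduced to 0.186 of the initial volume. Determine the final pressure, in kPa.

Polytropic n=1.53: T₂ = T₁(V₁/V₂)^(n−1) = 293×(5.38)^0.53 = 715 K; P₂ = P₁(V₁/V₂)^n = 1510 kPa.

1510 kPa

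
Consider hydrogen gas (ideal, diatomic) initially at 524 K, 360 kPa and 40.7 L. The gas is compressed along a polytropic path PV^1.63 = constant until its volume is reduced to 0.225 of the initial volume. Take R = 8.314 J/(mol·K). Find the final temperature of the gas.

1340 K

Polytropic n=1.63: T₂ = T₁(V₁/V₂)^(n−1) = 524×(4.44)^0.63 = 1340 K; P₂ = P₁(V₁/V₂)^n = 4090 kPa.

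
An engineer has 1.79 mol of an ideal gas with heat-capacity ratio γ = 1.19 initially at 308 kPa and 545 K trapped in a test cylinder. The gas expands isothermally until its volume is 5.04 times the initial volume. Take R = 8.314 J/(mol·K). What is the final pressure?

61.1 kPa

V₁ = nRT₁/P₁ = 1.79×8.314×545/308 = 26.3 L.
Isothermal: T stays 545 K; PV = const ⇒ V₂ = 133 L, P₂ = 61.1 kPa.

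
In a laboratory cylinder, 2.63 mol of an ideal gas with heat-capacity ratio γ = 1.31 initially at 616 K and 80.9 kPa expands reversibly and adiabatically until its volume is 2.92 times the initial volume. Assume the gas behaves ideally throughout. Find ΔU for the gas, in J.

V₁ = nRT₁/P₁ = 2.63×8.314×616/80.9 = 166 L.
Adiabatic: TV^(γ−1) = const ⇒ T₂ = 616×(0.342)^0.310 = 442 K; PV^γ = const ⇒ P₂ = 19.9 kPa.
For an ideal gas ΔU = nCvΔT with Cv = R/(γ−1) = 26.8 J/(mol·K).
ΔU = 2.63×26.8×(442−616) = -12300 J.

-12300 J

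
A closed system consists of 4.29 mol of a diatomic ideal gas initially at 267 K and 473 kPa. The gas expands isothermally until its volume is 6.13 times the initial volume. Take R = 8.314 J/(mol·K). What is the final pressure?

V₁ = nRT₁/P₁ = 4.29×8.314×267/473 = 20.1 L.
Isothermal: T stays 267 K; PV = const ⇒ V₂ = 123 L, P₂ = 77.2 kPa.

77.2 kPa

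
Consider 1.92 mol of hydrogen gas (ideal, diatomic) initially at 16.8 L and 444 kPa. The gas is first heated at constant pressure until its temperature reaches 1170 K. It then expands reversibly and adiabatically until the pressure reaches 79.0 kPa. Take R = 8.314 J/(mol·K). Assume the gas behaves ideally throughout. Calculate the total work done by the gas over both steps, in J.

29400 J

T₁ = P₁V₁/(nR) = 444×16.8/(1.92×8.314) = 467 K.
Step 1 — Isobaric: P stays 444 kPa; V/T = const ⇒ T₂ = 1170 K, V₂ = 42.1 L.
W = PΔV = 444×(42.1−16.8) kPa·L = 11200 J.
ΔU = nCvΔT = 1.92×20.8×(1170−467) = 28000 J.
Q = ΔU + W = nCpΔT = 39300 J.
State after step 1: P = 444 kPa, V = 42.1 L, T = 1170 K.
Step 2 — Adiabatic: T₂/T₁ = (P₂/P₁)^((γ−1)/γ) ⇒ T₂ = 1170×(0.178)^0.286 = 714 K; V₂ = 144 L.
ΔU = nCvΔT = 1.92×20.8×(714−1170) = -18200 J.
Q = 0 for an adiabatic process, so W = −ΔU = 18200 J.
Net over both steps: W = 29400 J, Q = 39300 J, ΔU = 9860 J.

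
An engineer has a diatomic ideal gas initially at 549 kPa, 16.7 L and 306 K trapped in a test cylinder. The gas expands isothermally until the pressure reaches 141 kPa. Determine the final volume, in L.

Isothermal: T stays 306 K; PV = const ⇒ V₂ = 65.0 L, P₂ = 141 kPa.

65.0 L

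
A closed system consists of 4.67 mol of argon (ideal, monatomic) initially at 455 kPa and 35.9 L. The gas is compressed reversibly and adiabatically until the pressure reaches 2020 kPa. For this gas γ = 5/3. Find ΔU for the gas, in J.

T₁ = P₁V₁/(nR) = 455×35.9/(4.67×8.314) = 421 K.
Adiabatic: T₂/T₁ = (P₂/P₁)^((γ−1)/γ) ⇒ T₂ = 421×(4.44)^0.400 = 764 K; V₂ = 14.7 L.
For an ideal gas ΔU = nCvΔT with Cv = (3/2)R = 12.5 J/(mol·K).
ΔU = 4.67×12.5×(764−421) = 20000 J.

20000 J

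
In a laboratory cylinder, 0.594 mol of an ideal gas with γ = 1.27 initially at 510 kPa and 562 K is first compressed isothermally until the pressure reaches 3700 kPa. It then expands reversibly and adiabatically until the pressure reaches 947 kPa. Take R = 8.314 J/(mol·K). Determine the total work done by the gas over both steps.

V₁ = nRT₁/P₁ = 0.594×8.314×562/510 = 5.44 L.
Step 1 — Isothermal: T stays 562 K; PV = const ⇒ V₂ = 0.750 L, P₂ = 3700 kPa.
ΔU = 0 (ideal gas, T constant).
W = nRT ln(V₂/V₁) = 0.594×8.314×562×ln(0.138) = -5500 J.
Q = ΔU + W = -5500 J.
State after step 1: P = 3700 kPa, V = 0.750 L, T = 562 K.
Step 2 — Adiabatic: T₂/T₁ = (P₂/P₁)^((γ−1)/γ) ⇒ T₂ = 562×(0.256)^0.213 = 421 K; V₂ = 2.19 L.
ΔU = nCvΔT = 0.594×30.8×(421−562) = -2590 J.
Q = 0 for an adiabatic process, so W = −ΔU = 2590 J.
Net over both steps: W = -2910 J, Q = -5500 J, ΔU = -2590 J.

-2910 J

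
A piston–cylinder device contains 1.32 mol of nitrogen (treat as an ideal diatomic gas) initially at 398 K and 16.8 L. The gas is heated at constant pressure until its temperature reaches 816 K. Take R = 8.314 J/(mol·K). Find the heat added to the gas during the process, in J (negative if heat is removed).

P₁ = nRT₁/V₁ = 1.32×8.314×398/16.8 = 260 kPa.
Isobaric: P stays 260 kPa; V/T = const ⇒ T₂ = 816 K, V₂ = 34.4 L.
W = PΔV = 260×(34.4−16.8) kPa·L = 4590 J.
ΔU = nCvΔT = 1.32×20.8×(816−398) = 11500 J.
Q = ΔU + W = nCpΔT = 16100 J.

16100 J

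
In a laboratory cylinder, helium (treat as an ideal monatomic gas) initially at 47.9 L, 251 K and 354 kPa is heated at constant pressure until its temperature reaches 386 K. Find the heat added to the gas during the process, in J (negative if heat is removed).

n = P₁V₁/(RT₁) = 354×47.9/(8.314×251) = 8.13 mol.
Isobaric: P stays 354 kPa; V/T = const ⇒ T₂ = 386 K, V₂ = 73.7 L.
W = PΔV = 354×(73.7−47.9) kPa·L = 9120 J.
ΔU = nCvΔT = 8.13×12.5×(386−251) = 13700 J.
Q = ΔU + W = nCpΔT = 22800 J.

22800 J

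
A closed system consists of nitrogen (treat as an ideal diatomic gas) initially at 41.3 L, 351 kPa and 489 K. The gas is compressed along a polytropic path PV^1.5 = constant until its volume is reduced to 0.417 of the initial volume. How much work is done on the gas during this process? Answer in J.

15900 J

n = P₁V₁/(RT₁) = 351×41.3/(8.314×489) = 3.57 mol.
Polytropic n=1.5: T₂ = T₁(V₁/V₂)^(n−1) = 489×(2.40)^0.50 = 757 K; P₂ = P₁(V₁/V₂)^n = 1300 kPa.
W = (P₁V₁−P₂V₂)/(n−1) = (351×41.3−1300×17.2)/0.50 = -15900 J.
Work done on the gas = −W_by = 15900 J.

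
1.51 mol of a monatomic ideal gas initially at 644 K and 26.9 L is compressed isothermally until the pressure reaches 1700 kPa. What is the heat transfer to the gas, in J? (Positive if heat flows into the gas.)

-14000 J

P₁ = nRT₁/V₁ = 1.51×8.314×644/26.9 = 301 kPa.
Isothermal: T stays 644 K; PV = const ⇒ V₂ = 4.76 L, P₂ = 1700 kPa.
ΔU = 0 (ideal gas, T constant).
W = nRT ln(V₂/V₁) = 1.51×8.314×644×ln(0.177) = -14000 J.
Q = ΔU + W = -14000 J.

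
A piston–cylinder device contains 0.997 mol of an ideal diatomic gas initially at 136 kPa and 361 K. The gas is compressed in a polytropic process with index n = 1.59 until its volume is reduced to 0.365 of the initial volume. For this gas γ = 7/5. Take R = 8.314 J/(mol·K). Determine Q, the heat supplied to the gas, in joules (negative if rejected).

1960 J

V₁ = nRT₁/P₁ = 0.997×8.314×361/136 = 22.0 L.
Polytropic n=1.59: T₂ = T₁(V₁/V₂)^(n−1) = 361×(2.74)^0.59 = 654 K; P₂ = P₁(V₁/V₂)^n = 675 kPa.
W = (P₁V₁−P₂V₂)/(n−1) = (136×22.0−675×8.03)/0.59 = -4120 J.
ΔU = nCvΔT = 0.997×20.8×(654−361) = 6080 J.
Q = ΔU + W = 1960 J.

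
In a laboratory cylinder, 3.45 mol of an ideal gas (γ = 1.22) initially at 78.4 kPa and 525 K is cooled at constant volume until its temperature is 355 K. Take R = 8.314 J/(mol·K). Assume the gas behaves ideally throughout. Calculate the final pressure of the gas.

53.0 kPa

V₁ = nRT₁/P₁ = 3.45×8.314×525/78.4 = 192 L.
Isochoric: V stays 192 L; P/T = const ⇒ T₂ = 355 K, P₂ = 53.0 kPa.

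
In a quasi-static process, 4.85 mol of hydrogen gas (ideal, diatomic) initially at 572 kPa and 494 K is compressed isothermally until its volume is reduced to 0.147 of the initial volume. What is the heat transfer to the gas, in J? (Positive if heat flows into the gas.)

V₁ = nRT₁/P₁ = 4.85×8.314×494/572 = 34.8 L.
Isothermal: T stays 494 K; PV = const ⇒ V₂ = 5.12 L, P₂ = 3890 kPa.
ΔU = 0 (ideal gas, T constant).
W = nRT ln(V₂/V₁) = 4.85×8.314×494×ln(0.147) = -38200 J.
Q = ΔU + W = -38200 J.

-38200 J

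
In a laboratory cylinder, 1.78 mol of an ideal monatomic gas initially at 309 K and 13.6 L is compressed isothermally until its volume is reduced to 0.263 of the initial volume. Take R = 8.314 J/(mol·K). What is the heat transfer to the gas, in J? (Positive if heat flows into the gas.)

P₁ = nRT₁/V₁ = 1.78×8.314×309/13.6 = 336 kPa.
Isothermal: T stays 309 K; PV = const ⇒ V₂ = 3.58 L, P₂ = 1280 kPa.
ΔU = 0 (ideal gas, T constant).
W = nRT ln(V₂/V₁) = 1.78×8.314×309×ln(0.263) = -6110 J.
Q = ΔU + W = -6110 J.

-6110 J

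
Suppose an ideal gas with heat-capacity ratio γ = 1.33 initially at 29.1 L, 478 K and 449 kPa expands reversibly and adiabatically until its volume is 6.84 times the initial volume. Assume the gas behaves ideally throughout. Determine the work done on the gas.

-18600 J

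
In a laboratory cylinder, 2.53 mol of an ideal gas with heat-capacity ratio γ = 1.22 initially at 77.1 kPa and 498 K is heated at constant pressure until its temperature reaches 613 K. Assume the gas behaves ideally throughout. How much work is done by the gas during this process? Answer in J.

2420 J

V₁ = nRT₁/P₁ = 2.53×8.314×498/77.1 = 136 L.
Isobaric: P stays 77.1 kPa; V/T = const ⇒ T₂ = 613 K, V₂ = 167 L.
W = PΔV = 77.1×(167−136) kPa·L = 2420 J.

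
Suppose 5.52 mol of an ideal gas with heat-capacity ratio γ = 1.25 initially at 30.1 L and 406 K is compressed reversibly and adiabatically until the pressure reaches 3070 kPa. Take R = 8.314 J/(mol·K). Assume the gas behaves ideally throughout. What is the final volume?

P₁ = nRT₁/V₁ = 5.52×8.314×406/30.1 = 619 kPa.
Adiabatic: T₂/T₁ = (P₂/P₁)^((γ−1)/γ) ⇒ T₂ = 406×(4.96)^0.200 = 559 K; V₂ = 8.36 L.

8.36 L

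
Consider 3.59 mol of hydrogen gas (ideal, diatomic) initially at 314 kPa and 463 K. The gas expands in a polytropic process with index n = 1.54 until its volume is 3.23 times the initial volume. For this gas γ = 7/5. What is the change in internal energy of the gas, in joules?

V₁ = nRT₁/P₁ = 3.59×8.314×463/314 = 44.0 L.
Polytropic n=1.54: T₂ = T₁(V₁/V₂)^(n−1) = 463×(0.310)^0.54 = 246 K; P₂ = P₁(V₁/V₂)^n = 51.6 kPa.
For an ideal gas ΔU = nCvΔT with Cv = (5/2)R = 20.8 J/(mol·K).
ΔU = 3.59×20.8×(246−463) = -16200 J.

-16200 J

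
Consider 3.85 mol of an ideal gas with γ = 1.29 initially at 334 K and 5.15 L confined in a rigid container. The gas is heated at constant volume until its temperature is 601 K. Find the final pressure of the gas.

P₁ = nRT₁/V₁ = 3.85×8.314×334/5.15 = 2080 kPa.
Isochoric: V stays 5.15 L; P/T = const ⇒ T₂ = 601 K, P₂ = 3740 kPa.

3740 kPa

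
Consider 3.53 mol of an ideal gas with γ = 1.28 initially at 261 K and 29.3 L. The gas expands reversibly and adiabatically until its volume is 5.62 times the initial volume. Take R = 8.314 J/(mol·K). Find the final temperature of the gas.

P₁ = nRT₁/V₁ = 3.53×8.314×261/29.3 = 261 kPa.
Adiabatic: TV^(γ−1) = const ⇒ T₂ = 261×(0.178)^0.280 = 161 K; PV^γ = const ⇒ P₂ = 28.7 kPa.

161 K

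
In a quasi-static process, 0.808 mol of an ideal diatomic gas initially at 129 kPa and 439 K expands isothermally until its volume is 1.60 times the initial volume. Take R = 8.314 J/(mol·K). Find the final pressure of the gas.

80.6 kPa

V₁ = nRT₁/P₁ = 0.808×8.314×439/129 = 22.9 L.
Isothermal: T stays 439 K; PV = const ⇒ V₂ = 36.6 L, P₂ = 80.6 kPa.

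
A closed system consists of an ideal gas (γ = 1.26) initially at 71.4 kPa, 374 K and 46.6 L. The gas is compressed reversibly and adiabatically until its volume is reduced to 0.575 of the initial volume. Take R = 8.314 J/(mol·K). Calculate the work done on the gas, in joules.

n = P₁V₁/(RT₁) = 71.4×46.6/(8.314×374) = 1.07 mol.
Adiabatic: TV^(γ−1) = const ⇒ T₂ = 374×(1.74)^0.260 = 432 K; PV^γ = const ⇒ P₂ = 143 kPa.
ΔU = nCvΔT = 1.07×32.0×(432−374) = 1980 J.
Q = 0 for an adiabatic process, so W = −ΔU = -1980 J.
Work done on the gas = −W_by = 1980 J.

1980 J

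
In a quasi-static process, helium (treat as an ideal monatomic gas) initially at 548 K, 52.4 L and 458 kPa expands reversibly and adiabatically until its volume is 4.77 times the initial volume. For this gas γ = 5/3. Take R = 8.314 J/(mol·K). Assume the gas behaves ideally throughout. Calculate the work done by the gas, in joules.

23300 J

n = P₁V₁/(RT₁) = 458×52.4/(8.314×548) = 5.27 mol.
Adiabatic: TV^(γ−1) = const ⇒ T₂ = 548×(0.210)^0.667 = 193 K; PV^γ = const ⇒ P₂ = 33.9 kPa.
ΔU = nCvΔT = 5.27×12.5×(193−548) = -23300 J.
Q = 0 for an adiabatic process, so W = −ΔU = 23300 J.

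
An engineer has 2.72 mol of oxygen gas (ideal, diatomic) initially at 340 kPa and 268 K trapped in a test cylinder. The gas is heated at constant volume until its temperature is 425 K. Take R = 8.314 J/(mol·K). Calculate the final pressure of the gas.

V₁ = nRT₁/P₁ = 2.72×8.314×268/340 = 17.8 L.
Isochoric: V stays 17.8 L; P/T = const ⇒ T₂ = 425 K, P₂ = 539 kPa.

539 kPa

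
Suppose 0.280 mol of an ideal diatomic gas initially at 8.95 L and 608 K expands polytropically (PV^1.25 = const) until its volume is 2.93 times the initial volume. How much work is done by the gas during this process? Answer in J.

P₁ = nRT₁/V₁ = 0.280×8.314×608/8.95 = 158 kPa.
Polytropic n=1.25: T₂ = T₁(V₁/V₂)^(n−1) = 608×(0.341)^0.25 = 465 K; P₂ = P₁(V₁/V₂)^n = 41.3 kPa.
W = (P₁V₁−P₂V₂)/(n−1) = (158×8.95−41.3×26.2)/0.25 = 1330 J.

1330 J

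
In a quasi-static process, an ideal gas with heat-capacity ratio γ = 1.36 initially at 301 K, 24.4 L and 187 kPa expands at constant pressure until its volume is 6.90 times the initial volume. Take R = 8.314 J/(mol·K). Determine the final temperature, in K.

Isobaric: P stays 187 kPa; V/T = const ⇒ T₂ = 2080 K, V₂ = 168 L.

2080 K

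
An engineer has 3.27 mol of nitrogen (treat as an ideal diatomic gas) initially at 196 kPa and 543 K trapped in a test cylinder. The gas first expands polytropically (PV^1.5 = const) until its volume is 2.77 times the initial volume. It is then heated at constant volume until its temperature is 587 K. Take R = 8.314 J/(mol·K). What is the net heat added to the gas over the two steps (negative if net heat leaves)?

14800 J

V₁ = nRT₁/P₁ = 3.27×8.314×543/196 = 75.3 L.
Step 1 — Polytropic n=1.5: T₂ = T₁(V₁/V₂)^(n−1) = 543×(0.361)^0.50 = 326 K; P₂ = P₁(V₁/V₂)^n = 42.5 kPa.
W = (P₁V₁−P₂V₂)/(n−1) = (196×75.3−42.5×209)/0.50 = 11800 J.
ΔU = nCvΔT = 3.27×20.8×(326−543) = -14700 J.
Q = ΔU + W = -2950 J.
State after step 1: P = 42.5 kPa, V = 209 L, T = 326 K.
Step 2 — Isochoric: V stays 209 L; P/T = const ⇒ T₂ = 587 K, P₂ = 76.5 kPa.
W = 0 (no volume change).
ΔU = nCvΔT = 3.27×20.8×(587−326) = 17700 J.
Q = ΔU = 17700 J.
Net over both steps: W = 11800 J, Q = 14800 J, ΔU = 2990 J.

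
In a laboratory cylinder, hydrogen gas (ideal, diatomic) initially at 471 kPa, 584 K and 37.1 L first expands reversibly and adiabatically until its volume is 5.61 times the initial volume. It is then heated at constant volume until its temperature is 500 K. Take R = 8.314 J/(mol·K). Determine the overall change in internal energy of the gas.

n = P₁V₁/(RT₁) = 471×37.1/(8.314×584) = 3.60 mol.
Step 1 — Adiabatic: TV^(γ−1) = const ⇒ T₂ = 584×(0.178)^0.400 = 293 K; PV^γ = const ⇒ P₂ = 42.1 kPa.
ΔU = nCvΔT = 3.60×20.8×(293−584) = -21800 J.
Q = 0 for an adiabatic process, so W = −ΔU = 21800 J.
State after step 1: P = 42.1 kPa, V = 208 L, T = 293 K.
Step 2 — Isochoric: V stays 208 L; P/T = const ⇒ T₂ = 500 K, P₂ = 71.9 kPa.
W = 0 (no volume change).
ΔU = nCvΔT = 3.60×20.8×(500−293) = 15500 J.
Q = ΔU = 15500 J.
Net over both steps: W = 21800 J, Q = 15500 J, ΔU = -6280 J.

-6280 J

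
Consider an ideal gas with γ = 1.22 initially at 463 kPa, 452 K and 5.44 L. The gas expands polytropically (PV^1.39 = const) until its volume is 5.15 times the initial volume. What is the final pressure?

47.4 kPa

Polytropic n=1.39: T₂ = T₁(V₁/V₂)^(n−1) = 452×(0.194)^0.39 = 239 K; P₂ = P₁(V₁/V₂)^n = 47.4 kPa.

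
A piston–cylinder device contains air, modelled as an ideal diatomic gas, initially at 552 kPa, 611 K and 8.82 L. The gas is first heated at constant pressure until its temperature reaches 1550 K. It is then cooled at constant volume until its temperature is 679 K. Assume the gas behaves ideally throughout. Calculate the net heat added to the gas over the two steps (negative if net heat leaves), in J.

8840 J

n = P₁V₁/(RT₁) = 552×8.82/(8.314×611) = 0.958 mol.
Step 1 — Isobaric: P stays 552 kPa; V/T = const ⇒ T₂ = 1550 K, V₂ = 22.4 L.
W = PΔV = 552×(22.4−8.82) kPa·L = 7480 J.
ΔU = nCvΔT = 0.958×20.8×(1550−611) = 18700 J.
Q = ΔU + W = nCpΔT = 26200 J.
State after step 1: P = 552 kPa, V = 22.4 L, T = 1550 K.
Step 2 — Isochoric: V stays 22.4 L; P/T = const ⇒ T₂ = 679 K, P₂ = 242 kPa.
W = 0 (no volume change).
ΔU = nCvΔT = 0.958×20.8×(679−1550) = -17400 J.
Q = ΔU = -17400 J.
Net over both steps: W = 7480 J, Q = 8840 J, ΔU = 1350 J.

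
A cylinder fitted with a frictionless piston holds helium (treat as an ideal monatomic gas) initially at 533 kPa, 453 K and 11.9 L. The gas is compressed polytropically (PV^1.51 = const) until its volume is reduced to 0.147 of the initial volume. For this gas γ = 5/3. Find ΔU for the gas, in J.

n = P₁V₁/(RT₁) = 533×11.9/(8.314×453) = 1.68 mol.
Polytropic n=1.51: T₂ = T₁(V₁/V₂)^(n−1) = 453×(6.80)^0.51 = 1200 K; P₂ = P₁(V₁/V₂)^n = 9640 kPa.
For an ideal gas ΔU = nCvΔT with Cv = (3/2)R = 12.5 J/(mol·K).
ΔU = 1.68×12.5×(1200−453) = 15800 J.

15800 J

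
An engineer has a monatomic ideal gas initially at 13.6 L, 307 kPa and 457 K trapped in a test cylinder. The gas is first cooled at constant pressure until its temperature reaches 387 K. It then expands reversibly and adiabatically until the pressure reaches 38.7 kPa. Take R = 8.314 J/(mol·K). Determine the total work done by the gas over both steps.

2350 J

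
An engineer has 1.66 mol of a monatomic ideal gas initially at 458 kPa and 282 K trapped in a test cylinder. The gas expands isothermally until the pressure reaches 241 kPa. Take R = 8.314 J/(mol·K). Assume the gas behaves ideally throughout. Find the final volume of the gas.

V₁ = nRT₁/P₁ = 1.66×8.314×282/458 = 8.50 L.
Isothermal: T stays 282 K; PV = const ⇒ V₂ = 16.1 L, P₂ = 241 kPa.

16.1 L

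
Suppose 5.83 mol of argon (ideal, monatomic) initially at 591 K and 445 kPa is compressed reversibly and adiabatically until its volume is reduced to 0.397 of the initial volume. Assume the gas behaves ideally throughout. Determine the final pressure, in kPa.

V₁ = nRT₁/P₁ = 5.83×8.314×591/445 = 64.4 L.
Adiabatic: TV^(γ−1) = const ⇒ T₂ = 591×(2.52)^0.667 = 1090 K; PV^γ = const ⇒ P₂ = 2080 kPa.

2080 kPa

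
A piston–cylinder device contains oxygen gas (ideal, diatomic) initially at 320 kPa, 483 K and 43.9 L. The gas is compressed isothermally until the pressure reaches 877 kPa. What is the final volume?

16.0 L

Isothermal: T stays 483 K; PV = const ⇒ V₂ = 16.0 L, P₂ = 877 kPa.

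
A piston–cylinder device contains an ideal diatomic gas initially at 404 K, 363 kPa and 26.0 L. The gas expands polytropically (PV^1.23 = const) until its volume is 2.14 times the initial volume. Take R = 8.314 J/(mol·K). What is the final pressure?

142 kPa

Polytropic n=1.23: T₂ = T₁(V₁/V₂)^(n−1) = 404×(0.467)^0.23 = 339 K; P₂ = P₁(V₁/V₂)^n = 142 kPa.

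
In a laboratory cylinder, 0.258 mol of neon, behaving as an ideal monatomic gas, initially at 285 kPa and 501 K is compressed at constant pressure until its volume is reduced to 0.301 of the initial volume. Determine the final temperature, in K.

151 K

V₁ = nRT₁/P₁ = 0.258×8.314×501/285 = 3.77 L.
Isobaric: P stays 285 kPa; V/T = const ⇒ T₂ = 151 K, V₂ = 1.13 L.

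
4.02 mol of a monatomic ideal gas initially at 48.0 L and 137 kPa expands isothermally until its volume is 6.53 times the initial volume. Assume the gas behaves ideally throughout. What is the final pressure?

21.0 kPa

T₁ = P₁V₁/(nR) = 137×48.0/(4.02×8.314) = 197 K.
Isothermal: T stays 197 K; PV = const ⇒ V₂ = 313 L, P₂ = 21.0 kPa.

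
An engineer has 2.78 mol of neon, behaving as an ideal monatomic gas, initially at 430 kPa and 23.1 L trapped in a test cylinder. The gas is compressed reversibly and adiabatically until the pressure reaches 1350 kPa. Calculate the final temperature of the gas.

679 K

T₁ = P₁V₁/(nR) = 430×23.1/(2.78×8.314) = 430 K.
Adiabatic: T₂/T₁ = (P₂/P₁)^((γ−1)/γ) ⇒ T₂ = 430×(3.14)^0.400 = 679 K; V₂ = 11.6 L.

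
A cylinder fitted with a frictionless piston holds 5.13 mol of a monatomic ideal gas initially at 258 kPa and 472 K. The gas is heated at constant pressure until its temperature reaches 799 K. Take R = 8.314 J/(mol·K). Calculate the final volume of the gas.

132 L

V₁ = nRT₁/P₁ = 5.13×8.314×472/258 = 78.0 L.
Isobaric: P stays 258 kPa; V/T = const ⇒ T₂ = 799 K, V₂ = 132 L.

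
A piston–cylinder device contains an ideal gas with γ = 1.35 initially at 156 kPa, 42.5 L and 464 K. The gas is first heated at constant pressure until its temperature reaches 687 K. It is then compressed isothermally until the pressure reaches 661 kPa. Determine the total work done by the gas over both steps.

-11000 J

n = P₁V₁/(RT₁) = 156×42.5/(8.314×464) = 1.72 mol.
Step 1 — Isobaric: P stays 156 kPa; V/T = const ⇒ T₂ = 687 K, V₂ = 62.9 L.
W = PΔV = 156×(62.9−42.5) kPa·L = 3190 J.
ΔU = nCvΔT = 1.72×23.8×(687−464) = 9100 J.
Q = ΔU + W = nCpΔT = 12300 J.
State after step 1: P = 156 kPa, V = 62.9 L, T = 687 K.
Step 2 — Isothermal: T stays 687 K; PV = const ⇒ V₂ = 14.9 L, P₂ = 661 kPa.
ΔU = 0 (ideal gas, T constant).
W = nRT ln(V₂/V₁) = 1.72×8.314×687×ln(0.236) = -14200 J.
Q = ΔU + W = -14200 J.
Net over both steps: W = -11000 J, Q = -1880 J, ΔU = 9100 J.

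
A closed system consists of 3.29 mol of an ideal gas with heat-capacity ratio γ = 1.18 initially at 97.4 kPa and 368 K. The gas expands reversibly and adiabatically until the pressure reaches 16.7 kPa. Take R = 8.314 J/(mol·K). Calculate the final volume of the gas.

V₁ = nRT₁/P₁ = 3.29×8.314×368/97.4 = 103 L.
Adiabatic: T₂/T₁ = (P₂/P₁)^((γ−1)/γ) ⇒ T₂ = 368×(0.171)^0.153 = 281 K; V₂ = 461 L.

461 L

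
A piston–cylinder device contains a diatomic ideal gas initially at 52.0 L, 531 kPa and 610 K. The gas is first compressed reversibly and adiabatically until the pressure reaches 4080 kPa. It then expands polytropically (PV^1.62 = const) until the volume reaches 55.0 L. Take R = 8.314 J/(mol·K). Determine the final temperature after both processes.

428 K

n = P₁V₁/(RT₁) = 531×52.0/(8.314×610) = 5.44 mol.
Step 1 — Adiabatic: T₂/T₁ = (P₂/P₁)^((γ−1)/γ) ⇒ T₂ = 610×(7.68)^0.286 = 1090 K; V₂ = 12.1 L.
ΔU = nCvΔT = 5.44×20.8×(1090−610) = 54600 J.
Q = 0 for an adiabatic process, so W = −ΔU = -54600 J.
State after step 1: P = 4080 kPa, V = 12.1 L, T = 1090 K.
Step 2 — Polytropic n=1.62: T₂ = T₁(V₁/V₂)^(n−1) = 1090×(0.220)^0.62 = 428 K; P₂ = P₁(V₁/V₂)^n = 352 kPa.
W = (P₁V₁−P₂V₂)/(n−1) = (4080×12.1−352×55.0)/0.62 = 48500 J.
ΔU = nCvΔT = 5.44×20.8×(428−1090) = -75200 J.
Q = ΔU + W = -26700 J.
Net over both steps: W = -6050 J, Q = -26700 J, ΔU = -20600 J.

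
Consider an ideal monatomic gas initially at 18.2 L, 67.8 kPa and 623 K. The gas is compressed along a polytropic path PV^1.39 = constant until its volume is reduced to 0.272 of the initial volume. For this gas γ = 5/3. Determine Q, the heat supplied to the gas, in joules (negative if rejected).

-869 J

n = P₁V₁/(RT₁) = 67.8×18.2/(8.314×623) = 0.238 mol.
Polytropic n=1.39: T₂ = T₁(V₁/V₂)^(n−1) = 623×(3.68)^0.39 = 1040 K; P₂ = P₁(V₁/V₂)^n = 414 kPa.
W = (P₁V₁−P₂V₂)/(n−1) = (67.8×18.2−414×4.95)/0.39 = -2090 J.
ΔU = nCvΔT = 0.238×12.5×(1040−623) = 1220 J.
Q = ΔU + W = -869 J.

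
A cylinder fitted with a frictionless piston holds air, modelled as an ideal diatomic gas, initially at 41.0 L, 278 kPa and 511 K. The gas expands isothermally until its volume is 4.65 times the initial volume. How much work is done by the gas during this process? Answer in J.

n = P₁V₁/(RT₁) = 278×41.0/(8.314×511) = 2.68 mol.
Isothermal: T stays 511 K; PV = const ⇒ V₂ = 191 L, P₂ = 59.8 kPa.
W = nRT ln(V₂/V₁) = 2.68×8.314×511×ln(4.65) = 17500 J.

17500 J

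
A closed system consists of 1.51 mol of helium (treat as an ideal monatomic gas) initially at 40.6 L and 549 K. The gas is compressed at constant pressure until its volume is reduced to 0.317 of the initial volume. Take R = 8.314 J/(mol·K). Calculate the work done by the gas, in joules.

P₁ = nRT₁/V₁ = 1.51×8.314×549/40.6 = 170 kPa.
Isobaric: P stays 170 kPa; V/T = const ⇒ T₂ = 174 K, V₂ = 12.9 L.
W = PΔV = 170×(12.9−40.6) kPa·L = -4710 J.

-4710 J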